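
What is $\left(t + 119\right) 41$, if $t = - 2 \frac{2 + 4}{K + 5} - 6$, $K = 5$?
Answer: $\frac{22919}{5} \approx 4583.8$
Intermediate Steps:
$t = - \frac{36}{5}$ ($t = - 2 \frac{2 + 4}{5 + 5} - 6 = - 2 \cdot \frac{6}{10} - 6 = - 2 \cdot 6 \cdot \frac{1}{10} - 6 = \left(-2\right) \frac{3}{5} - 6 = - \frac{6}{5} - 6 = - \frac{36}{5} \approx -7.2$)
$\left(t + 119\right) 41 = \left(- \frac{36}{5} + 119\right) 41 = \frac{559}{5} \cdot 41 = \frac{22919}{5}$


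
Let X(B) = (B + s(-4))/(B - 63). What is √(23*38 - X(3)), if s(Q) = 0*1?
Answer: √87405/10 ≈ 29.564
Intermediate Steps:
s(Q) = 0
X(B) = B/(-63 + B) (X(B) = (B + 0)/(B - 63) = B/(-63 + B))
√(23*38 - X(3)) = √(23*38 - 3/(-63 + 3)) = √(874 - 3/(-60)) = √(874 - 3*(-1)/60) = √(874 - 1*(-1/20)) = √(874 + 1/20) = √(17481/20) = √87405/10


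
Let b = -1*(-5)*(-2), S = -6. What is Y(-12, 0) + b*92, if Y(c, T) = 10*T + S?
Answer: -926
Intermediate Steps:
Y(c, T) = -6 + 10*T (Y(c, T) = 10*T - 6 = -6 + 10*T)
b = -10 (b = 5*(-2) = -10)
Y(-12, 0) + b*92 = (-6 + 10*0) - 10*92 = (-6 + 0) - 920 = -6 - 920 = -926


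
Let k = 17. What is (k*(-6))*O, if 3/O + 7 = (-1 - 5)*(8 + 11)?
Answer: 306/121 ≈ 2.5289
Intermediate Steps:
O = -3/121 (O = 3/(-7 + (-1 - 5)*(8 + 11)) = 3/(-7 - 6*19) = 3/(-7 - 114) = 3/(-121) = 3*(-1/121) = -3/121 ≈ -0.024793)
(k*(-6))*O = (17*(-6))*(-3/121) = -102*(-3/121) = 306/121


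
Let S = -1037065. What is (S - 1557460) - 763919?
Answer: -3358444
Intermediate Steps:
(S - 1557460) - 763919 = (-1037065 - 1557460) - 763919 = -2594525 - 763919 = -3358444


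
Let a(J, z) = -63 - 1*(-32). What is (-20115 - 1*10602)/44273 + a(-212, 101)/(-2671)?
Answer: -80672644/118253183 ≈ -0.68220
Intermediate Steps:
a(J, z) = -31 (a(J, z) = -63 + 32 = -31)
(-20115 - 1*10602)/44273 + a(-212, 101)/(-2671) = (-20115 - 1*10602)/44273 - 31/(-2671) = (-20115 - 10602)*(1/44273) - 31*(-1/2671) = -30717*1/44273 + 31/2671 = -30717/44273 + 31/2671 = -80672644/118253183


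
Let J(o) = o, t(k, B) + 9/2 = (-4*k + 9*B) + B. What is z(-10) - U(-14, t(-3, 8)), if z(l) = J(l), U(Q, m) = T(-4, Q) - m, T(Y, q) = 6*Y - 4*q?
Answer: 91/2 ≈ 45.500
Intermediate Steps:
T(Y, q) = -4*q + 6*Y
t(k, B) = -9/2 - 4*k + 10*B (t(k, B) = -9/2 + ((-4*k + 9*B) + B) = -9/2 + (-4*k + 10*B) = -9/2 - 4*k + 10*B)
U(Q, m) = -24 - m - 4*Q (U(Q, m) = (-4*Q + 6*(-4)) - m = (-4*Q - 24) - m = (-24 - 4*Q) - m = -24 - m - 4*Q)
z(l) = l
z(-10) - U(-14, t(-3, 8)) = -10 - (-24 - (-9/2 - 4*(-3) + 10*8) - 4*(-14)) = -10 - (-24 - (-9/2 + 12 + 80) + 56) = -10 - (-24 - 1*175/2 + 56) = -10 - (-24 - 175/2 + 56) = -10 - 1*(-111/2) = -10 + 111/2 = 91/2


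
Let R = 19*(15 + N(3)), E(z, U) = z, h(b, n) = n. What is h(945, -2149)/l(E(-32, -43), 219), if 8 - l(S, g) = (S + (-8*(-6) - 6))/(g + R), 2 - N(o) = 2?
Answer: -541548/2011 ≈ -269.29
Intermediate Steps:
N(o) = 0 (N(o) = 2 - 1*2 = 2 - 2 = 0)
R = 285 (R = 19*(15 + 0) = 19*15 = 285)
l(S, g) = 8 - (42 + S)/(285 + g) (l(S, g) = 8 - (S + (-8*(-6) - 6))/(g + 285) = 8 - (S + (48 - 6))/(285 + g) = 8 - (S + 42)/(285 + g) = 8 - (42 + S)/(285 + g))
h(945, -2149)/l(E(-32, -43), 219) = -2149*(285 + 219)/(2238 - 1*(-32) + 8*219) = -2149*504/(2238 + 32 + 1752) = -2149/((1/504)*4022) = -2149/2011/252 = -2149*252/2011 = -541548/2011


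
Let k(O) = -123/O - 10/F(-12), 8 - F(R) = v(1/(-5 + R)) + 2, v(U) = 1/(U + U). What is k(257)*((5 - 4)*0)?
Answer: 0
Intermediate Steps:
v(U) = 1/(2*U)
F(R) = 17/2 - R/2 (F(R) = 8 - (1/(2*(1/(-5 + R))) + 2) = 8 - ((-5 + R)/2 + 2) = 8 - ((-5/2 + R/2) + 2) = 8 - (-½ + R/2) = 8 + (½ - R/2) = 17/2 - R/2)
k(O) = -20/29 - 123/O (k(O) = -123/O - 10/(17/2 - ½*(-12)) = -123/O - 10/(17/2 + 6) = -123/O - 10/29/2 = -123/O - 10*2/29 = -123/O - 20/29 = -20/29 - 123/O)
k(257)*((5 - 4)*0) = (-20/29 - 123/257)*((5 - 4)*0) = (-20/29 - 123*1/257)*(1*0) = (-20/29 - 123/257)*0 = -8707/7453*0 = 0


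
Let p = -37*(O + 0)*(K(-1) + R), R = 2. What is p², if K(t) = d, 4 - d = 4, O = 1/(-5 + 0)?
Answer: 5476/25 ≈ 219.04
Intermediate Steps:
O = -⅕ (O = 1/(-5) = -⅕ ≈ -0.20000)
d = 0 (d = 4 - 1*4 = 4 - 4 = 0)
K(t) = 0
p = 74/5 (p = -37*(-⅕ + 0)*(0 + 2) = -(-37)*2/5 = -37*(-⅖) = 74/5 ≈ 14.800)
p² = (74/5)² = 5476/25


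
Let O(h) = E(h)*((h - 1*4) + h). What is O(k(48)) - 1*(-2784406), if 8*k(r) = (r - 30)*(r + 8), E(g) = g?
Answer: 2815654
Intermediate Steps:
k(r) = (-30 + r)*(8 + r)/8 (k(r) = ((r - 30)*(r + 8))/8 = ((-30 + r)*(8 + r))/8 = (-30 + r)*(8 + r)/8)
O(h) = h*(-4 + 2*h) (O(h) = h*((h - 1*4) + h) = h*((h - 4) + h) = h*((-4 + h) + h) = h*(-4 + 2*h))
O(k(48)) - 1*(-2784406) = 2*(-30 - 11/4*48 + (1/8)*48**2)*(-2 + (-30 - 11/4*48 + (1/8)*48**2)) - 1*(-2784406) = 2*(-30 - 132 + (1/8)*2304)*(-2 + (-30 - 132 + (1/8)*2304)) + 2784406 = 2*(-30 - 132 + 288)*(-2 + (-30 - 132 + 288)) + 2784406 = 2*126*(-2 + 126) + 2784406 = 2*126*124 + 2784406 = 31248 + 2784406 = 2815654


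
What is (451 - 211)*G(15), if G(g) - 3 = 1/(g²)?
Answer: 10816/15 ≈ 721.07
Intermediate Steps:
G(g) = 3 + g⁻² (G(g) = 3 + 1/(g²) = 3 + g⁻²)
(451 - 211)*G(15) = (451 - 211)*(3 + 15⁻²) = 240*(3 + 1/225) = 240*(676/225) = 10816/15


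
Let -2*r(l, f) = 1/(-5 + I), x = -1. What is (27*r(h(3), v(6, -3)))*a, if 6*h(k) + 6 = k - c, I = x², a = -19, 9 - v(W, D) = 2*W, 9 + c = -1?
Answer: -513/8 ≈ -64.125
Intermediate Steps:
c = -10 (c = -9 - 1 = -10)
v(W, D) = 9 - 2*W
I = 1 (I = (-1)² = 1)
h(k) = ⅔ + k/6 (h(k) = -1 + (k - 1*(-10))/6 = -1 + (k + 10)/6 = -1 + (10 + k)/6 = -1 + (5/3 + k/6) = ⅔ + k/6)
r(l, f) = ⅛ (r(l, f) = -1/(2*(-5 + 1)) = -½/(-4) = -½*(-¼) = ⅛)
(27*r(h(3), v(6, -3)))*a = (27*(⅛))*(-19) = (27/8)*(-19) = -513/8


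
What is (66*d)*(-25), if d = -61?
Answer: 100650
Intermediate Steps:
(66*d)*(-25) = (66*(-61))*(-25) = -4026*(-25) = 100650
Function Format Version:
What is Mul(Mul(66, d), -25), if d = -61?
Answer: 100650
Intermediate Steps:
Mul(Mul(66, d), -25) = Mul(Mul(66, -61), -25) = Mul(-4026, -25) = 100650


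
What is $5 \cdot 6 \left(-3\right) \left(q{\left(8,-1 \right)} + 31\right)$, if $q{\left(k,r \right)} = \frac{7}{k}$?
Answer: $- \frac{11475}{4} \approx -2868.8$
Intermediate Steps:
$5 \cdot 6 \left(-3\right) \left(q{\left(8,-1 \right)} + 31\right) = 5 \cdot 6 \left(-3\right) \left(\frac{7}{8} + 31\right) = 30 \left(-3\right) \left(7 \cdot \frac{1}{8} + 31\right) = - 90 \left(\frac{7}{8} + 31\right) = \left(-90\right) \frac{255}{8} = - \frac{11475}{4}$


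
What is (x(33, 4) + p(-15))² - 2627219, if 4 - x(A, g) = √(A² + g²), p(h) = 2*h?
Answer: -2625438 + 52*√1105 ≈ -2.6237e+6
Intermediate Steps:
x(A, g) = 4 - √(A² + g²)
(x(33, 4) + p(-15))² - 2627219 = ((4 - √(33² + 4²)) + 2*(-15))² - 2627219 = ((4 - √(1089 + 16)) - 30)² - 2627219 = ((4 - √1105) - 30)² - 2627219 = (-26 - √1105)² - 2627219 = -2627219 + (-26 - √1105)²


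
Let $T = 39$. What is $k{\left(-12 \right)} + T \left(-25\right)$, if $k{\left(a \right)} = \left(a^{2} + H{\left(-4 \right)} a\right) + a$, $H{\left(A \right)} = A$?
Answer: $-795$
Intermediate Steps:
$k{\left(a \right)} = a^{2} - 3 a$ ($k{\left(a \right)} = \left(a^{2} - 4 a\right) + a = a^{2} - 3 a$)
$k{\left(-12 \right)} + T \left(-25\right) = - 12 \left(-3 - 12\right) + 39 \left(-25\right) = \left(-12\right) \left(-15\right) - 975 = 180 - 975 = -795$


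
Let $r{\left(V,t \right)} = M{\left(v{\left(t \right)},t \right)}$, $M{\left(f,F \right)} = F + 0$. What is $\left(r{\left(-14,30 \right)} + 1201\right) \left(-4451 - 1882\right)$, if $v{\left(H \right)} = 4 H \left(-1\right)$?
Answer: $-7795923$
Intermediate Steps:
$v{\left(H \right)} = - 4 H$
$M{\left(f,F \right)} = F$
$r{\left(V,t \right)} = t$
$\left(r{\left(-14,30 \right)} + 1201\right) \left(-4451 - 1882\right) = \left(30 + 1201\right) \left(-4451 - 1882\right) = 1231 \left(-6333\right) = -7795923$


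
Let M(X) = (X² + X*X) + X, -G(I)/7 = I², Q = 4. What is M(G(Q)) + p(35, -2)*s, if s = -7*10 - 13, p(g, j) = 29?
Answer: 22569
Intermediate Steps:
G(I) = -7*I²
M(X) = X + 2*X² (M(X) = (X² + X²) + X = 2*X² + X = X + 2*X²)
s = -83 (s = -70 - 13 = -83)
M(G(Q)) + p(35, -2)*s = (-7*4²)*(1 + 2*(-7*4²)) + 29*(-83) = (-7*16)*(1 + 2*(-7*16)) - 2407 = -112*(1 + 2*(-112)) - 2407 = -112*(1 - 224) - 2407 = -112*(-223) - 2407 = 24976 - 2407 = 22569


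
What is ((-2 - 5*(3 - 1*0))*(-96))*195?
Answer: 318240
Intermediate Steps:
((-2 - 5*(3 - 1*0))*(-96))*195 = ((-2 - 5*(3 + 0))*(-96))*195 = ((-2 - 5*3)*(-96))*195 = ((-2 - 15)*(-96))*195 = -17*(-96)*195 = 1632*195 = 318240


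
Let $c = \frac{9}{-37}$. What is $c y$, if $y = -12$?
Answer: $\frac{108}{37} \approx 2.9189$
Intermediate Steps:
$c = - \frac{9}{37}$ ($c = 9 \left(- \frac{1}{37}\right) = - \frac{9}{37} \approx -0.24324$)
$c y = \left(- \frac{9}{37}\right) \left(-12\right) = \frac{108}{37}$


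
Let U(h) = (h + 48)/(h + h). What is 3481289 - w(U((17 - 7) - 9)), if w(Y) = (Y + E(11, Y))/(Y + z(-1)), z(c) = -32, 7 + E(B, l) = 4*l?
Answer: 17406522/5 ≈ 3.4813e+6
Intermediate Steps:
E(B, l) = -7 + 4*l
U(h) = (48 + h)/(2*h) (U(h) = (48 + h)/((2*h)) = (48 + h)*(1/(2*h)) = (48 + h)/(2*h))
w(Y) = (-7 + 5*Y)/(-32 + Y) (w(Y) = (Y + (-7 + 4*Y))/(Y - 32) = (-7 + 5*Y)/(-32 + Y))
3481289 - w(U((17 - 7) - 9)) = 3481289 - (-7 + 5*((48 + ((17 - 7) - 9))/(2*((17 - 7) - 9))))/(-32 + (48 + ((17 - 7) - 9))/(2*((17 - 7) - 9))) = 3481289 - (-7 + 5*((48 + (10 - 9))/(2*(10 - 9))))/(-32 + (48 + (10 - 9))/(2*(10 - 9))) = 3481289 - (-7 + 5*((1/2)*(48 + 1)/1))/(-32 + (1/2)*(48 + 1)/1) = 3481289 - (-7 + 5*((1/2)*1*49))/(-32 + (1/2)*1*49) = 3481289 - (-7 + 5*(49/2))/(-32 + 49/2) = 3481289 - (-7 + 245/2)/(-15/2) = 3481289 - (-2)*231/(15*2) = 3481289 - 1*(-77/5) = 3481289 + 77/5 = 17406522/5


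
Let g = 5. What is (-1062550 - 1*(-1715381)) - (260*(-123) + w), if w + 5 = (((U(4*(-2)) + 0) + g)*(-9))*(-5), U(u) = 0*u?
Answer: 684591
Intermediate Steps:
U(u) = 0
w = 220 (w = -5 + (((0 + 0) + 5)*(-9))*(-5) = -5 + ((0 + 5)*(-9))*(-5) = -5 + (5*(-9))*(-5) = -5 - 45*(-5) = -5 + 225 = 220)
(-1062550 - 1*(-1715381)) - (260*(-123) + w) = (-1062550 - 1*(-1715381)) - (260*(-123) + 220) = (-1062550 + 1715381) - (-31980 + 220) = 652831 - 1*(-31760) = 652831 + 31760 = 684591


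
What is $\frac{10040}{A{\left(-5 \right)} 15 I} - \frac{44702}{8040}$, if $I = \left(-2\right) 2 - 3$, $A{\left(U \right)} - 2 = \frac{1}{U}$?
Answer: $- \frac{14861713}{253260} \approx -58.682$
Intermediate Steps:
$A{\left(U \right)} = 2 + \frac{1}{U}$
$I = -7$ ($I = -4 - 3 = -7$)
$\frac{10040}{A{\left(-5 \right)} 15 I} - \frac{44702}{8040} = \frac{10040}{\left(2 + \frac{1}{-5}\right) 15 \left(-7\right)} - \frac{44702}{8040} = \frac{10040}{\left(2 - \frac{1}{5}\right) 15 \left(-7\right)} - \frac{22351}{4020} = \frac{10040}{\frac{9}{5} \cdot 15 \left(-7\right)} - \frac{22351}{4020} = \frac{10040}{27 \left(-7\right)} - \frac{22351}{4020} = \frac{10040}{-189} - \frac{22351}{4020} = 10040 \left(- \frac{1}{189}\right) - \frac{22351}{4020} = - \frac{10040}{189} - \frac{22351}{4020} = - \frac{14861713}{253260}$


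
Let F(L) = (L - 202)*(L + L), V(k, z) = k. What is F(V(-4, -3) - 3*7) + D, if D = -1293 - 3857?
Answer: 6200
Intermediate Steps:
F(L) = 2*L*(-202 + L) (F(L) = (-202 + L)*(2*L) = 2*L*(-202 + L))
D = -5150
F(V(-4, -3) - 3*7) + D = 2*(-4 - 3*7)*(-202 + (-4 - 3*7)) - 5150 = 2*(-4 - 21)*(-202 + (-4 - 21)) - 5150 = 2*(-25)*(-202 - 25) - 5150 = 2*(-25)*(-227) - 5150 = 11350 - 5150 = 6200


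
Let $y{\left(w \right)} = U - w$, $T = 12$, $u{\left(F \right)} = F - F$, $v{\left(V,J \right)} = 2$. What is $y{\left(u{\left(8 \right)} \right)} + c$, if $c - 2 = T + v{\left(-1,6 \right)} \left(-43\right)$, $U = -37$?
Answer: $-109$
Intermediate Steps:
$u{\left(F \right)} = 0$
$y{\left(w \right)} = -37 - w$
$c = -72$ ($c = 2 + \left(12 + 2 \left(-43\right)\right) = 2 + \left(12 - 86\right) = 2 - 74 = -72$)
$y{\left(u{\left(8 \right)} \right)} + c = \left(-37 - 0\right) - 72 = \left(-37 + 0\right) - 72 = -37 - 72 = -109$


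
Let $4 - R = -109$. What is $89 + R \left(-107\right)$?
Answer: $-12002$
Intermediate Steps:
$R = 113$ ($R = 4 - -109 = 4 + 109 = 113$)
$89 + R \left(-107\right) = 89 + 113 \left(-107\right) = 89 - 12091 = -12002$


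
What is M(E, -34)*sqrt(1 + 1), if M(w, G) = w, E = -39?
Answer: -39*sqrt(2) ≈ -55.154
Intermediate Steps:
M(E, -34)*sqrt(1 + 1) = -39*sqrt(1 + 1) = -39*sqrt(2)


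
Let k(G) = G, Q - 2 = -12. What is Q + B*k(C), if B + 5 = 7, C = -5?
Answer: -20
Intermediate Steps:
B = 2 (B = -5 + 7 = 2)
Q = -10 (Q = 2 - 12 = -10)
Q + B*k(C) = -10 + 2*(-5) = -10 - 10 = -20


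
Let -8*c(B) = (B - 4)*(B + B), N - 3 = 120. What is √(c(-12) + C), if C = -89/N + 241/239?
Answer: 2*I*√10308675387/29397 ≈ 6.9076*I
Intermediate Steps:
N = 123 (N = 3 + 120 = 123)
C = 8372/29397 (C = -89/123 + 241/239 = 8372/29397 ≈ 0.28479)
c(B) = -B*(-4 + B)/4 (c(B) = -(B - 4)*(B + B)/8 = -(-4 + B)*2*B/8 = -B*(-4 + B)/4)
√(c(-12) + C) = √((¼)*(-12)*(4 - 1*(-12)) + 8372/29397) = √((¼)*(-12)*(4 + 12) + 8372/29397) = √((¼)*(-12)*16 + 8372/29397) = √(-48 + 8372/29397) = √(-1402684/29397) = 2*I*√10308675387/29397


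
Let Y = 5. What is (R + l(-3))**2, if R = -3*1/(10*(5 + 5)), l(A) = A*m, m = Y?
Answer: 2259009/10000 ≈ 225.90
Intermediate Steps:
m = 5
l(A) = 5*A (l(A) = A*5 = 5*A)
R = -3/100 (R = -3/(10*10) = -3/100 ≈ -0.030000)
(R + l(-3))**2 = (-3/100 + 5*(-3))**2 = (-3/100 - 15)**2 = (-1503/100)**2 = 2259009/10000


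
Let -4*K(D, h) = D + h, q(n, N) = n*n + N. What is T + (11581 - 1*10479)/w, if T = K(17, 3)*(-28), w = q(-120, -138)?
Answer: 998891/7131 ≈ 140.08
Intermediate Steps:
q(n, N) = N + n**2 (q(n, N) = n**2 + N = N + n**2)
K(D, h) = -D/4 - h/4 (K(D, h) = -(D + h)/4 = -D/4 - h/4)
w = 14262 (w = -138 + (-120)**2 = -138 + 14400 = 14262)
T = 140 (T = (-1/4*17 - 1/4*3)*(-28) = (-17/4 - 3/4)*(-28) = -5*(-28) = 140)
T + (11581 - 1*10479)/w = 140 + (11581 - 1*10479)/14262 = 140 + (11581 - 10479)*(1/14262) = 140 + 1102*(1/14262) = 140 + 551/7131 = 998891/7131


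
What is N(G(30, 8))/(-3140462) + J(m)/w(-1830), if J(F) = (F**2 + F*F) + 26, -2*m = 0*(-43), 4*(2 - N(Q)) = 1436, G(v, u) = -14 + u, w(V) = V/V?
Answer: 81652369/3140462 ≈ 26.000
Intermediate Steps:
w(V) = 1
N(Q) = -357 (N(Q) = 2 - 1/4*1436 = 2 - 359 = -357)
m = 0 (m = -0*(-43) = -1/2*0 = 0)
J(F) = 26 + 2*F**2 (J(F) = (F**2 + F**2) + 26 = 2*F**2 + 26 = 26 + 2*F**2)
N(G(30, 8))/(-3140462) + J(m)/w(-1830) = -357/(-3140462) + (26 + 2*0**2)/1 = -357*(-1/3140462) + (26 + 2*0)*1 = 357/3140462 + (26 + 0)*1 = 357/3140462 + 26*1 = 357/3140462 + 26 = 81652369/3140462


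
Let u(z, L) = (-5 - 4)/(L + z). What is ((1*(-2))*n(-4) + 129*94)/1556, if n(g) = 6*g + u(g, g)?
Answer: 48687/6224 ≈ 7.8225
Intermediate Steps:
u(z, L) = -9/(L + z)
n(g) = 6*g - 9/(2*g) (n(g) = 6*g - 9/(g + g) = 6*g - 9*1/(2*g) = 6*g - 9/(2*g))
((1*(-2))*n(-4) + 129*94)/1556 = ((1*(-2))*(6*(-4) - 9/2/(-4)) + 129*94)/1556 = (-2*(-24 - 9/2*(-¼)) + 12126)*(1/1556) = (-2*(-24 + 9/8) + 12126)*(1/1556) = (-2*(-183/8) + 12126)*(1/1556) = (183/4 + 12126)*(1/1556) = (48687/4)*(1/1556) = 48687/6224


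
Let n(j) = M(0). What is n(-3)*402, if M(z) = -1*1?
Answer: -402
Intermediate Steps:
M(z) = -1
n(j) = -1
n(-3)*402 = -1*402 = -402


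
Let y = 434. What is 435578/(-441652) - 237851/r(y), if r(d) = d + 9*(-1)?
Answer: -52616245251/93851050 ≈ -560.64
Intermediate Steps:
r(d) = -9 + d (r(d) = d - 9 = -9 + d)
435578/(-441652) - 237851/r(y) = 435578/(-441652) - 237851/(-9 + 434) = 435578*(-1/441652) - 237851/425 = -217789/220826 - 237851*1/425 = -217789/220826 - 237851/425 = -52616245251/93851050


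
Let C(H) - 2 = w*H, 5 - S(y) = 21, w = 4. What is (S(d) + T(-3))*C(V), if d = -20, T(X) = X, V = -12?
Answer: 874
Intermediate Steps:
S(y) = -16 (S(y) = 5 - 1*21 = 5 - 21 = -16)
C(H) = 2 + 4*H
(S(d) + T(-3))*C(V) = (-16 - 3)*(2 + 4*(-12)) = -19*(2 - 48) = -19*(-46) = 874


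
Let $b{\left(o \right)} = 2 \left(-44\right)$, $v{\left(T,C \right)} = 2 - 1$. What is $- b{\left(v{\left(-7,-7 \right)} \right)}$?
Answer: $88$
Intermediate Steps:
$v{\left(T,C \right)} = 1$
$b{\left(o \right)} = -88$
$- b{\left(v{\left(-7,-7 \right)} \right)} = \left(-1\right) \left(-88\right) = 88$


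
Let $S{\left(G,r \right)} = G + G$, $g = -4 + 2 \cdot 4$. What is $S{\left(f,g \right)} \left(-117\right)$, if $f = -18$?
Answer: $4212$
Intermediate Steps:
$g = 4$ ($g = -4 + 8 = 4$)
$S{\left(G,r \right)} = 2 G$
$S{\left(f,g \right)} \left(-117\right) = 2 \left(-18\right) \left(-117\right) = \left(-36\right) \left(-117\right) = 4212$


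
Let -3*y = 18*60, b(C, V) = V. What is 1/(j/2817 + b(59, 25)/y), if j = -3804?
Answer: -22536/31997 ≈ -0.70432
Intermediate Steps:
y = -360 (y = -6*60 = -⅓*1080 = -360)
1/(j/2817 + b(59, 25)/y) = 1/(-3804/2817 + 25/(-360)) = 1/(-3804*1/2817 + 25*(-1/360)) = 1/(-1268/939 - 5/72) = 1/(-31997/22536) = -22536/31997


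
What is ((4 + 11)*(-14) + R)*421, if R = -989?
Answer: -504779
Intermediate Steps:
((4 + 11)*(-14) + R)*421 = ((4 + 11)*(-14) - 989)*421 = (15*(-14) - 989)*421 = (-210 - 989)*421 = -1199*421 = -504779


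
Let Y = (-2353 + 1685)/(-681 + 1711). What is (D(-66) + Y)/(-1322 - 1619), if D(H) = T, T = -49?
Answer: 25569/1514615 ≈ 0.016882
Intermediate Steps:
D(H) = -49
Y = -334/515 (Y = -668/1030 = -668*1/1030 = -334/515 ≈ -0.64854)
(D(-66) + Y)/(-1322 - 1619) = (-49 - 334/515)/(-1322 - 1619) = -25569/515/(-2941) = -25569/515*(-1/2941) = 25569/1514615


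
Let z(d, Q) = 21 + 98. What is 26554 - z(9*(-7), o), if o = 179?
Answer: 26435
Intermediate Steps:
z(d, Q) = 119
26554 - z(9*(-7), o) = 26554 - 1*119 = 26554 - 119 = 26435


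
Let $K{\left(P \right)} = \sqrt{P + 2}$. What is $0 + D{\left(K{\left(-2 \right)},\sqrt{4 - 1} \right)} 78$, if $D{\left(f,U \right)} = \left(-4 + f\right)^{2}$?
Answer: $1248$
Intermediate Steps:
$K{\left(P \right)} = \sqrt{2 + P}$
$0 + D{\left(K{\left(-2 \right)},\sqrt{4 - 1} \right)} 78 = 0 + \left(-4 + \sqrt{2 - 2}\right)^{2} \cdot 78 = 0 + \left(-4 + \sqrt{0}\right)^{2} \cdot 78 = 0 + \left(-4 + 0\right)^{2} \cdot 78 = 0 + \left(-4\right)^{2} \cdot 78 = 0 + 16 \cdot 78 = 0 + 1248 = 1248$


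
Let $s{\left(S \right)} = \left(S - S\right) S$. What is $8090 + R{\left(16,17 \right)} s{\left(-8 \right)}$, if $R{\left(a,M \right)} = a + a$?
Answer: $8090$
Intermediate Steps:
$s{\left(S \right)} = 0$ ($s{\left(S \right)} = 0 S = 0$)
$R{\left(a,M \right)} = 2 a$
$8090 + R{\left(16,17 \right)} s{\left(-8 \right)} = 8090 + 2 \cdot 16 \cdot 0 = 8090 + 32 \cdot 0 = 8090 + 0 = 8090$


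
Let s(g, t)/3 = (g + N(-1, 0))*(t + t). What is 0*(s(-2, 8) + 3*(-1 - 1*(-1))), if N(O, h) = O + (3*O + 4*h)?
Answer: 0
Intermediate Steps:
N(O, h) = 4*O + 4*h
s(g, t) = 6*t*(-4 + g) (s(g, t) = 3*((g + (4*(-1) + 4*0))*(t + t)) = 3*((g + (-4 + 0))*(2*t)) = 3*((g - 4)*(2*t)) = 3*((-4 + g)*(2*t)) = 3*(2*t*(-4 + g)) = 6*t*(-4 + g))
0*(s(-2, 8) + 3*(-1 - 1*(-1))) = 0*(6*8*(-4 - 2) + 3*(-1 - 1*(-1))) = 0*(6*8*(-6) + 3*(-1 + 1)) = 0*(-288 + 3*0) = 0*(-288 + 0) = 0*(-288) = 0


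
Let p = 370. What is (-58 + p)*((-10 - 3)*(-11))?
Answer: 44616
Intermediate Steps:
(-58 + p)*((-10 - 3)*(-11)) = (-58 + 370)*((-10 - 3)*(-11)) = 312*(-13*(-11)) = 312*143 = 44616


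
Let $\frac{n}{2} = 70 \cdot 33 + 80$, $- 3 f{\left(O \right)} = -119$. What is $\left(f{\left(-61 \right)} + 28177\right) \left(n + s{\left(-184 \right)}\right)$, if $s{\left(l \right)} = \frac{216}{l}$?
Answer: $\frac{9304135450}{69} \approx 1.3484 \cdot 10^{8}$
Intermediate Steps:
$f{\left(O \right)} = \frac{119}{3}$ ($f{\left(O \right)} = \left(- \frac{1}{3}\right) \left(-119\right) = \frac{119}{3}$)
$n = 4780$ ($n = 2 \left(70 \cdot 33 + 80\right) = 2 \left(2310 + 80\right) = 2 \cdot 2390 = 4780$)
$\left(f{\left(-61 \right)} + 28177\right) \left(n + s{\left(-184 \right)}\right) = \left(\frac{119}{3} + 28177\right) \left(4780 + \frac{216}{-184}\right) = \frac{84650 \left(4780 + 216 \left(- \frac{1}{184}\right)\right)}{3} = \frac{84650 \left(4780 - \frac{27}{23}\right)}{3} = \frac{84650}{3} \cdot \frac{109913}{23} = \frac{9304135450}{69}$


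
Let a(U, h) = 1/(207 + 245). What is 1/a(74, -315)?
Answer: 452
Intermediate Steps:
a(U, h) = 1/452
1/a(74, -315) = 1/(1/452) = 452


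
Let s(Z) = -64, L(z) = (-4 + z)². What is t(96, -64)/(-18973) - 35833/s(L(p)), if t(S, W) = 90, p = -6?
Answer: 679853749/1214272 ≈ 559.89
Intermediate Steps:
t(96, -64)/(-18973) - 35833/s(L(p)) = 90/(-18973) - 35833/(-64) = 90*(-1/18973) - 35833*(-1/64) = -90/18973 + 35833/64 = 679853749/1214272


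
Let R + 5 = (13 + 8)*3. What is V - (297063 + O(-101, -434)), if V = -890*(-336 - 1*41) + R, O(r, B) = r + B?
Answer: 39060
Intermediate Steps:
O(r, B) = B + r
R = 58 (R = -5 + (13 + 8)*3 = -5 + 21*3 = -5 + 63 = 58)
V = 335588 (V = -890*(-336 - 1*41) + 58 = -890*(-336 - 41) + 58 = -890*(-377) + 58 = 335530 + 58 = 335588)
V - (297063 + O(-101, -434)) = 335588 - (297063 + (-434 - 101)) = 335588 - (297063 - 535) = 335588 - 1*296528 = 335588 - 296528 = 39060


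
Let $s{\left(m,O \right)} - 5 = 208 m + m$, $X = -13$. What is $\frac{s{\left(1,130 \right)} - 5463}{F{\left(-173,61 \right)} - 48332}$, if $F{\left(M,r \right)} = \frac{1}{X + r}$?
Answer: $\frac{251952}{2319935} \approx 0.1086$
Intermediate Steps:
$s{\left(m,O \right)} = 5 + 209 m$ ($s{\left(m,O \right)} = 5 + \left(208 m + m\right) = 5 + 209 m$)
$F{\left(M,r \right)} = \frac{1}{-13 + r}$
$\frac{s{\left(1,130 \right)} - 5463}{F{\left(-173,61 \right)} - 48332} = \frac{\left(5 + 209 \cdot 1\right) - 5463}{\frac{1}{-13 + 61} - 48332} = \frac{\left(5 + 209\right) - 5463}{\frac{1}{48} - 48332} = \frac{214 - 5463}{\frac{1}{48} - 48332} = - \frac{5249}{- \frac{2319935}{48}} = \left(-5249\right) \left(- \frac{48}{2319935}\right) = \frac{251952}{2319935}$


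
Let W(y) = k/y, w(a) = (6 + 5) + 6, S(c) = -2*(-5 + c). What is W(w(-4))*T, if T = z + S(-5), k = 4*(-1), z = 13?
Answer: -132/17 ≈ -7.7647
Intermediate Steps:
k = -4
S(c) = 10 - 2*c
w(a) = 17 (w(a) = 11 + 6 = 17)
W(y) = -4/y
T = 33 (T = 13 + (10 - 2*(-5)) = 13 + (10 + 10) = 13 + 20 = 33)
W(w(-4))*T = -4/17*33 = -132/17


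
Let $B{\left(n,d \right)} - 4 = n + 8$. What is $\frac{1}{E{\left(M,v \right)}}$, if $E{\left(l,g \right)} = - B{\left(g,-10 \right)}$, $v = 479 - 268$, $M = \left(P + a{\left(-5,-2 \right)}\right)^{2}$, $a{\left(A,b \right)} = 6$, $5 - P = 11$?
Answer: $- \frac{1}{223} \approx -0.0044843$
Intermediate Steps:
$P = -6$ ($P = 5 - 11 = -6$)
$B{\left(n,d \right)} = 12 + n$ ($B{\left(n,d \right)} = 4 + \left(n + 8\right) = 4 + \left(8 + n\right) = 12 + n$)
$M = 0$ ($M = \left(-6 + 6\right)^{2} = 0^{2} = 0$)
$v = 211$ ($v = 479 - 268 = 211$)
$E{\left(l,g \right)} = -12 - g$ ($E{\left(l,g \right)} = - (12 + g) = -12 - g$)
$\frac{1}{E{\left(M,v \right)}} = \frac{1}{-12 - 211} = \frac{1}{-223} = - \frac{1}{223}$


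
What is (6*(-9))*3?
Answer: -162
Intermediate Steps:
(6*(-9))*3 = -54*3 = -162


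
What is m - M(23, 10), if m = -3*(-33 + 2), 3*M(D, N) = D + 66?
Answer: 190/3 ≈ 63.333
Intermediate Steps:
M(D, N) = 22 + D/3 (M(D, N) = (D + 66)/3 = (66 + D)/3 = 22 + D/3)
m = 93 (m = -3*(-31) = 93)
m - M(23, 10) = 93 - (22 + (⅓)*23) = 93 - (22 + 23/3) = 93 - 1*89/3 = 93 - 89/3 = 190/3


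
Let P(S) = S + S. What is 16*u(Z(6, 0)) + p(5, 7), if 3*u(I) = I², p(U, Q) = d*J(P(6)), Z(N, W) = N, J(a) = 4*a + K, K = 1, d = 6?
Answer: 486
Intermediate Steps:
P(S) = 2*S
J(a) = 1 + 4*a (J(a) = 4*a + 1 = 1 + 4*a)
p(U, Q) = 294 (p(U, Q) = 6*(1 + 4*(2*6)) = 6*(1 + 4*12) = 6*(1 + 48) = 6*49 = 294)
u(I) = I²/3
16*u(Z(6, 0)) + p(5, 7) = 16*((⅓)*6²) + 294 = 16*((⅓)*36) + 294 = 16*12 + 294 = 192 + 294 = 486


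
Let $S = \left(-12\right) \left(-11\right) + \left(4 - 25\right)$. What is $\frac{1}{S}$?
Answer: $\frac{1}{111} \approx 0.009009$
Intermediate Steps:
$S = 111$ ($S = 132 + \left(4 - 25\right) = 132 - 21 = 111$)
$\frac{1}{S} = \frac{1}{111}$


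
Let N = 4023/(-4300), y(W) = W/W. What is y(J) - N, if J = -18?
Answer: 8323/4300 ≈ 1.9356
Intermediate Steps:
y(W) = 1
N = -4023/4300 (N = 4023*(-1/4300) = -4023/4300 ≈ -0.93558)
y(J) - N = 1 - 1*(-4023/4300) = 1 + 4023/4300 = 8323/4300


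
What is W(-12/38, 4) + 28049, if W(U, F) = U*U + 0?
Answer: 10125725/361 ≈ 28049.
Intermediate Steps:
W(U, F) = U² (W(U, F) = U² + 0 = U²)
W(-12/38, 4) + 28049 = (-12/38)² + 28049 = (-12*1/38)² + 28049 = (-6/19)² + 28049 = 36/361 + 28049 = 10125725/361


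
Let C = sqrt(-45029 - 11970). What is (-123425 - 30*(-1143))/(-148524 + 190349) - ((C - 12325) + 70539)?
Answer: -486977937/8365 - I*sqrt(56999) ≈ -58216.0 - 238.74*I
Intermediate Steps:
C = I*sqrt(56999) (C = sqrt(-56999) = I*sqrt(56999) ≈ 238.74*I)
(-123425 - 30*(-1143))/(-148524 + 190349) - ((C - 12325) + 70539) = (-123425 - 30*(-1143))/(-148524 + 190349) - ((I*sqrt(56999) - 12325) + 70539) = (-123425 + 34290)/41825 - ((-12325 + I*sqrt(56999)) + 70539) = -89135*1/41825 - (58214 + I*sqrt(56999)) = -17827/8365 + (-58214 - I*sqrt(56999)) = -486977937/8365 - I*sqrt(56999)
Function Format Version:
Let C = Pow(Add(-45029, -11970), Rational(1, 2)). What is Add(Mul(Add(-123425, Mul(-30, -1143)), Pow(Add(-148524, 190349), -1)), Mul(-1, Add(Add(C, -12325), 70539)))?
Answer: Add(Rational(-486977937, 8365), Mul(-1, I, Pow(56999, Rational(1, 2)))) ≈ Add(-58216., Mul(-238.74, I))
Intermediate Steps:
C = Mul(I, Pow(56999, Rational(1, 2))) (C = Pow(-56999, Rational(1, 2)) = Mul(I, Pow(56999, Rational(1, 2))) ≈ Mul(238.74, I))
Add(Mul(Add(-123425, Mul(-30, -1143)), Pow(Add(-148524, 190349), -1)), Mul(-1, Add(Add(C, -12325), 70539))) = Add(Mul(Add(-123425, Mul(-30, -1143)), Pow(Add(-148524, 190349), -1)), Mul(-1, Add(Add(Mul(I, Pow(56999, Rational(1, 2))), -12325), 70539))) = Add(Mul(Add(-123425, 34290), Pow(41825, -1)), Mul(-1, Add(Add(-12325, Mul(I, Pow(56999, Rational(1, 2)))), 70539))) = Add(Mul(-89135, Rational(1, 41825)), Mul(-1, Add(58214, Mul(I, Pow(56999, Rational(1, 2)))))) = Add(Rational(-17827, 8365), Add(-58214, Mul(-1, I, Pow(56999, Rational(1, 2))))) = Add(Rational(-486977937, 8365), Mul(-1, I, Pow(56999, Rational(1, 2))))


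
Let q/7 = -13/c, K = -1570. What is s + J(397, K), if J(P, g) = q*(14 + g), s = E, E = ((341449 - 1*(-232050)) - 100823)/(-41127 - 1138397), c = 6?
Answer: 20876630531/884643 ≈ 23599.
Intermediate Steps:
q = -91/6 (q = 7*(-13/6) = -91/6 ≈ -15.167)
E = -118169/294881 (E = ((341449 + 232050) - 100823)/(-1179524) = (573499 - 100823)*(-1/1179524) = 472676*(-1/1179524) = -118169/294881 ≈ -0.40073)
s = -118169/294881 ≈ -0.40073
J(P, g) = -637/3 - 91*g/6 (J(P, g) = -91*(14 + g)/6 = -637/3 - 91*g/6)
s + J(397, K) = -118169/294881 + (-637/3 - 91/6*(-1570)) = -118169/294881 + (-637/3 + 71435/3) = -118169/294881 + 70798/3 = 20876630531/884643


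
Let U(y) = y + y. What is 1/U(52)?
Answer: 1/104 ≈ 0.0096154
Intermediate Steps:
U(y) = 2*y
1/U(52) = 1/(2*52) = 1/104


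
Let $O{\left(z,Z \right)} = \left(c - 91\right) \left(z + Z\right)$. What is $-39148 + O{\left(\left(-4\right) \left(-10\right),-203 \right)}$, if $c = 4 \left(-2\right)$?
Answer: $-23011$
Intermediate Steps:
$c = -8$
$O{\left(z,Z \right)} = - 99 Z - 99 z$ ($O{\left(z,Z \right)} = \left(-8 - 91\right) \left(z + Z\right) = - 99 \left(Z + z\right) = - 99 Z - 99 z$)
$-39148 + O{\left(\left(-4\right) \left(-10\right),-203 \right)} = -39148 - \left(-20097 + 99 \left(\left(-4\right) \left(-10\right)\right)\right) = -39148 + \left(20097 - 3960\right) = -39148 + 16137 = -23011$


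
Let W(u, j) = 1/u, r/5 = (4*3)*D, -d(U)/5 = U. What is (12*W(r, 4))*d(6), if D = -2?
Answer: 3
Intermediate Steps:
d(U) = -5*U
r = -120 (r = 5*((4*3)*(-2)) = 5*(12*(-2)) = 5*(-24) = -120)
(12*W(r, 4))*d(6) = (12/(-120))*(-5*6) = (12*(-1/120))*(-30) = -⅒*(-30) = 3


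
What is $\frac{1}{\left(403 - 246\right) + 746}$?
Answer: $\frac{1}{903} \approx 0.0011074$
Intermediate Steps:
$\frac{1}{\left(403 - 246\right) + 746} = \frac{1}{157 + 746} = \frac{1}{903}$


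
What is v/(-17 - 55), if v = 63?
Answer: -7/8 ≈ -0.87500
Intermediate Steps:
v/(-17 - 55) = 63/(-17 - 55) = 63/(-72) = -1/72*63 = -7/8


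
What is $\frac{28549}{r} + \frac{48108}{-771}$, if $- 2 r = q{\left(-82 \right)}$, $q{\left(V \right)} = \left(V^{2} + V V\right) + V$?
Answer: $- \frac{114505681}{1717531} \approx -66.669$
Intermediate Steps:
$q{\left(V \right)} = V + 2 V^{2}$ ($q{\left(V \right)} = \left(V^{2} + V^{2}\right) + V = 2 V^{2} + V = V + 2 V^{2}$)
$r = -6683$ ($r = - \frac{\left(-82\right) \left(1 + 2 \left(-82\right)\right)}{2} = - \frac{\left(-82\right) \left(1 - 164\right)}{2} = - \frac{\left(-82\right) \left(-163\right)}{2} = \left(- \frac{1}{2}\right) 13366 = -6683$)
$\frac{28549}{r} + \frac{48108}{-771} = \frac{28549}{-6683} + \frac{48108}{-771} = 28549 \left(- \frac{1}{6683}\right) + 48108 \left(- \frac{1}{771}\right) = - \frac{28549}{6683} - \frac{16036}{257} = - \frac{114505681}{1717531}$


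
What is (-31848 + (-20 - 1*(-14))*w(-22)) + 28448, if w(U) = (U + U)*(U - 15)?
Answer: -13168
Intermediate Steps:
w(U) = 2*U*(-15 + U) (w(U) = (2*U)*(-15 + U) = 2*U*(-15 + U))
(-31848 + (-20 - 1*(-14))*w(-22)) + 28448 = (-31848 + (-20 - 1*(-14))*(2*(-22)*(-15 - 22))) + 28448 = (-31848 + (-20 + 14)*(2*(-22)*(-37))) + 28448 = (-31848 - 6*1628) + 28448 = (-31848 - 9768) + 28448 = -41616 + 28448 = -13168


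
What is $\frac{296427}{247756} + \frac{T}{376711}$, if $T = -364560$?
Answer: $\frac{21345384237}{93332410516} \approx 0.2287$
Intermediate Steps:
$\frac{296427}{247756} + \frac{T}{376711} = \frac{296427}{247756} - \frac{364560}{376711} = \frac{21345384237}{93332410516}$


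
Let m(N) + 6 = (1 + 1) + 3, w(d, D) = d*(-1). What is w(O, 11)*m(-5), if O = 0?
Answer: 0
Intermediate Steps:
w(d, D) = -d
m(N) = -1 (m(N) = -6 + ((1 + 1) + 3) = -6 + (2 + 3) = -6 + 5 = -1)
w(O, 11)*m(-5) = -1*0*(-1) = 0*(-1) = 0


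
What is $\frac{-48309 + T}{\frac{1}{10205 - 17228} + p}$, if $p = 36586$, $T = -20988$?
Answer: $- \frac{486672831}{256943477} \approx -1.8941$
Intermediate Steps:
$\frac{-48309 + T}{\frac{1}{10205 - 17228} + p} = \frac{-48309 - 20988}{\frac{1}{10205 - 17228} + 36586} = - \frac{69297}{\frac{1}{-7023} + 36586} = - \frac{69297}{- \frac{1}{7023} + 36586} = - \frac{69297}{\frac{256943477}{7023}} = \left(-69297\right) \frac{7023}{256943477} = - \frac{486672831}{256943477}$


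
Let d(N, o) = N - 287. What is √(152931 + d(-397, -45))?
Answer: √152247 ≈ 390.19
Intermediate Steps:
d(N, o) = -287 + N
√(152931 + d(-397, -45)) = √(152931 + (-287 - 397)) = √(152931 - 684) = √152247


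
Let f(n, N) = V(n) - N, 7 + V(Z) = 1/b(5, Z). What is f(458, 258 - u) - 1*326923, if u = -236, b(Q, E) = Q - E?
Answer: -148323073/453 ≈ -3.2742e+5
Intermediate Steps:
V(Z) = -7 + 1/(5 - Z)
f(n, N) = -N + (34 - 7*n)/(-5 + n) (f(n, N) = (34 - 7*n)/(-5 + n) - N = -N + (34 - 7*n)/(-5 + n))
f(458, 258 - u) - 1*326923 = (-1 + (-7 - (258 - 1*(-236)))*(-5 + 458))/(-5 + 458) - 1*326923 = (-1 + (-7 - (258 + 236))*453)/453 - 326923 = (-1 + (-7 - 1*494)*453)/453 - 326923 = (-1 + (-7 - 494)*453)/453 - 326923 = (-1 - 501*453)/453 - 326923 = (-1 - 226953)/453 - 326923 = (1/453)*(-226954) - 326923 = -226954/453 - 326923 = -148323073/453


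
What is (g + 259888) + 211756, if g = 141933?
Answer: 613577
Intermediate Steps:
(g + 259888) + 211756 = (141933 + 259888) + 211756 = 401821 + 211756 = 613577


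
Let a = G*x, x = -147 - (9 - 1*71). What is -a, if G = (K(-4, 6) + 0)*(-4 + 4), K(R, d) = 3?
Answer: 0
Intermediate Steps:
x = -85 (x = -147 - (9 - 71) = -147 - 1*(-62) = -147 + 62 = -85)
G = 0 (G = (3 + 0)*(-4 + 4) = 3*0 = 0)
a = 0 (a = 0*(-85) = 0)
-a = -1*0 = 0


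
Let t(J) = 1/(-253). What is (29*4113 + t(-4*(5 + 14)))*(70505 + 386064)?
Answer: 13777919238520/253 ≈ 5.4458e+10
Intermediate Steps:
t(J) = -1/253
(29*4113 + t(-4*(5 + 14)))*(70505 + 386064) = (29*4113 - 1/253)*(70505 + 386064) = (119277 - 1/253)*456569 = (30177080/253)*456569 = 13777919238520/253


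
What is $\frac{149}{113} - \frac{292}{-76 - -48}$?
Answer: $\frac{9292}{791} \approx 11.747$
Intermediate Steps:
$\frac{149}{113} - \frac{292}{-76 - -48} = 149 \cdot \frac{1}{113} - \frac{292}{-76 + 48} = \frac{149}{113} - \frac{292}{-28} = \frac{149}{113} - - \frac{73}{7} = \frac{149}{113} + \frac{73}{7} = \frac{9292}{791}$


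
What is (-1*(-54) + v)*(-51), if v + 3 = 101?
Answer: -7752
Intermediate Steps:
v = 98 (v = -3 + 101 = 98)
(-1*(-54) + v)*(-51) = (-1*(-54) + 98)*(-51) = (54 + 98)*(-51) = 152*(-51) = -7752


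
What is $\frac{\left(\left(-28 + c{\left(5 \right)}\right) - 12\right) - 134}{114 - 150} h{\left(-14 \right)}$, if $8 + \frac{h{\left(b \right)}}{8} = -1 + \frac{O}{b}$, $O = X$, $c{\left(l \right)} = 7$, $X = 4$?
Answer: $- \frac{21710}{63} \approx -344.6$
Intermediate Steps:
$O = 4$
$h{\left(b \right)} = -72 + \frac{32}{b}$ ($h{\left(b \right)} = -64 + 8 \left(-1 + \frac{4}{b}\right) = -64 - \left(8 - \frac{32}{b}\right) = -72 + \frac{32}{b}$)
$\frac{\left(\left(-28 + c{\left(5 \right)}\right) - 12\right) - 134}{114 - 150} h{\left(-14 \right)} = \frac{\left(\left(-28 + 7\right) - 12\right) - 134}{114 - 150} \left(-72 + \frac{32}{-14}\right) = \frac{\left(-21 - 12\right) - 134}{-36} \left(-72 + 32 \left(- \frac{1}{14}\right)\right) = \left(-33 - 134\right) \left(- \frac{1}{36}\right) \left(-72 - \frac{16}{7}\right) = \left(-167\right) \left(- \frac{1}{36}\right) \left(- \frac{520}{7}\right) = \frac{167}{36} \left(- \frac{520}{7}\right) = - \frac{21710}{63}$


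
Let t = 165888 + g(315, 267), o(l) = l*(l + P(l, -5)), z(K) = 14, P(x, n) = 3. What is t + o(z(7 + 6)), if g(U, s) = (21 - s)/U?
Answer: 17443148/105 ≈ 1.6613e+5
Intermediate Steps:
o(l) = l*(3 + l) (o(l) = l*(l + 3) = l*(3 + l))
g(U, s) = (21 - s)/U
t = 17418158/105 (t = 165888 + (21 - 1*267)/315 = 165888 + (21 - 267)/315 = 165888 + (1/315)*(-246) = 165888 - 82/105 = 17418158/105 ≈ 1.6589e+5)
t + o(z(7 + 6)) = 17418158/105 + 14*(3 + 14) = 17418158/105 + 14*17 = 17418158/105 + 238 = 17443148/105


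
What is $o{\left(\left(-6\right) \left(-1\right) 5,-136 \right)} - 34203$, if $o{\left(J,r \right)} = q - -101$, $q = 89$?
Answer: $-34013$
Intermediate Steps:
$o{\left(J,r \right)} = 190$ ($o{\left(J,r \right)} = 89 - -101 = 89 + 101 = 190$)
$o{\left(\left(-6\right) \left(-1\right) 5,-136 \right)} - 34203 = 190 - 34203 = -34013$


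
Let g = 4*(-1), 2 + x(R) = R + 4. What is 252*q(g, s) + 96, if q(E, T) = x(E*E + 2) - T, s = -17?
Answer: 9420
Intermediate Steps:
x(R) = 2 + R (x(R) = -2 + (R + 4) = -2 + (4 + R) = 2 + R)
g = -4
q(E, T) = 4 + E² - T (q(E, T) = (2 + (E*E + 2)) - T = (2 + (E² + 2)) - T = (2 + (2 + E²)) - T = (4 + E²) - T = 4 + E² - T)
252*q(g, s) + 96 = 252*(4 + (-4)² - 1*(-17)) + 96 = 252*(4 + 16 + 17) + 96 = 252*37 + 96 = 9324 + 96 = 9420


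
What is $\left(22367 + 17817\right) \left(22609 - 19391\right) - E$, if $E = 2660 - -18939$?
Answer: $129290513$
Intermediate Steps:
$E = 21599$ ($E = 2660 + 18939 = 21599$)
$\left(22367 + 17817\right) \left(22609 - 19391\right) - E = \left(22367 + 17817\right) \left(22609 - 19391\right) - 21599 = 40184 \cdot 3218 - 21599 = 129312112 - 21599 = 129290513$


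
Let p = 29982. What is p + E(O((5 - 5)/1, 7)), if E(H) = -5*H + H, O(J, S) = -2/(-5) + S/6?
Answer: 449636/15 ≈ 29976.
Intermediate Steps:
O(J, S) = ⅖ + S/6 (O(J, S) = -2*(-⅕) + S*(⅙) = ⅖ + S/6)
E(H) = -4*H
p + E(O((5 - 5)/1, 7)) = 29982 - 4*(⅖ + (⅙)*7) = 29982 - 4*(⅖ + 7/6) = 29982 - 4*47/30 = 29982 - 94/15 = 449636/15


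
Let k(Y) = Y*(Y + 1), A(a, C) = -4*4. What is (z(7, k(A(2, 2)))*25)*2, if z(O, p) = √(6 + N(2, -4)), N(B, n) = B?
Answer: 100*√2 ≈ 141.42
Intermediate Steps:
A(a, C) = -16
k(Y) = Y*(1 + Y)
z(O, p) = 2*√2 (z(O, p) = √(6 + 2) = √8 = 2*√2)
(z(7, k(A(2, 2)))*25)*2 = ((2*√2)*25)*2 = (50*√2)*2 = 100*√2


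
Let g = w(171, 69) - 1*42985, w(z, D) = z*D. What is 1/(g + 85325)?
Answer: 1/54139 ≈ 1.8471e-5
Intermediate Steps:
w(z, D) = D*z
g = -31186 (g = 69*171 - 1*42985 = 11799 - 42985 = -31186)
1/(g + 85325) = 1/(-31186 + 85325) = 1/54139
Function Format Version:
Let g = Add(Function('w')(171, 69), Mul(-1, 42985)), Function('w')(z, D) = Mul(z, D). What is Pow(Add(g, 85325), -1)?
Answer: Rational(1, 54139) ≈ 1.8471e-5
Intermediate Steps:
Function('w')(z, D) = Mul(D, z)
g = -31186 (g = Add(Mul(69, 171), Mul(-1, 42985)) = Add(11799, -42985) = -31186)
Pow(Add(g, 85325), -1) = Pow(Add(-31186, 85325), -1) = Pow(54139, -1) = Rational(1, 54139)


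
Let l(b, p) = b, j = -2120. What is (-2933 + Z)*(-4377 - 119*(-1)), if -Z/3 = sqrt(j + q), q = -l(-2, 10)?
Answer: 12488714 + 12774*I*sqrt(2118) ≈ 1.2489e+7 + 5.8788e+5*I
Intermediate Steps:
q = 2 (q = -1*(-2) = 2)
Z = -3*I*sqrt(2118) (Z = -3*sqrt(-2120 + 2) = -3*I*sqrt(2118) ≈ -138.07*I)
(-2933 + Z)*(-4377 - 119*(-1)) = (-2933 - 3*I*sqrt(2118))*(-4377 - 119*(-1)) = (-2933 - 3*I*sqrt(2118))*(-4377 + 119) = (-2933 - 3*I*sqrt(2118))*(-4258) = 12488714 + 12774*I*sqrt(2118)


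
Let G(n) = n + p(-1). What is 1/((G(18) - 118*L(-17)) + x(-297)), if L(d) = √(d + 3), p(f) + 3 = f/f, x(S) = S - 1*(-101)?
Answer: I/(2*(-90*I + 59*√14)) ≈ -0.00079178 + 0.0019421*I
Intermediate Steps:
x(S) = 101 + S (x(S) = S + 101 = 101 + S)
p(f) = -2 (p(f) = -3 + f/f = -3 + 1 = -2)
L(d) = √(3 + d)
G(n) = -2 + n (G(n) = n - 2 = -2 + n)
1/((G(18) - 118*L(-17)) + x(-297)) = 1/(((-2 + 18) - 118*√(3 - 17)) + (101 - 297)) = 1/((16 - 118*I*√14) - 196) = 1/(-180 - 118*I*√14)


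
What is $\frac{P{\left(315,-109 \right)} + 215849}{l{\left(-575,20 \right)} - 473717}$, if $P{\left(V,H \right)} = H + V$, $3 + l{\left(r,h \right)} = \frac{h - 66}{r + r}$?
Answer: $- \frac{771625}{1691857} \approx -0.45608$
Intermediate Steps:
$l{\left(r,h \right)} = -3 + \frac{-66 + h}{2 r}$ ($l{\left(r,h \right)} = -3 + \frac{h - 66}{r + r} = -3 + \frac{-66 + h}{2 r}$)
$\frac{P{\left(315,-109 \right)} + 215849}{l{\left(-575,20 \right)} - 473717} = \frac{\left(-109 + 315\right) + 215849}{\frac{-66 + 20 - -3450}{2 \left(-575\right)} - 473717} = \frac{206 + 215849}{\frac{1}{2} \left(- \frac{1}{575}\right) \left(-66 + 20 + 3450\right) - 473717} = \frac{216055}{\frac{1}{2} \left(- \frac{1}{575}\right) 3404 - 473717} = \frac{216055}{- \frac{74}{25} - 473717} = \frac{216055}{- \frac{11842999}{25}} = 216055 \left(- \frac{25}{11842999}\right) = - \frac{771625}{1691857}$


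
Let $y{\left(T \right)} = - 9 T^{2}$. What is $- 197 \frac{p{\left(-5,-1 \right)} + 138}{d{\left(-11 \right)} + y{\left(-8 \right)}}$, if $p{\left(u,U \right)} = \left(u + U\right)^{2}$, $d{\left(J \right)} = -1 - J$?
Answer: $\frac{17139}{283} \approx 60.562$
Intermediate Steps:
$p{\left(u,U \right)} = \left(U + u\right)^{2}$
$- 197 \frac{p{\left(-5,-1 \right)} + 138}{d{\left(-11 \right)} + y{\left(-8 \right)}} = - 197 \frac{\left(-1 - 5\right)^{2} + 138}{\left(-1 - -11\right) - 9 \left(-8\right)^{2}} = - 197 \frac{\left(-6\right)^{2} + 138}{\left(-1 + 11\right) - 576} = - 197 \frac{36 + 138}{10 - 576} = - 197 \frac{174}{-566} = - 197 \cdot 174 \left(- \frac{1}{566}\right) = \left(-197\right) \left(- \frac{87}{283}\right) = \frac{17139}{283}$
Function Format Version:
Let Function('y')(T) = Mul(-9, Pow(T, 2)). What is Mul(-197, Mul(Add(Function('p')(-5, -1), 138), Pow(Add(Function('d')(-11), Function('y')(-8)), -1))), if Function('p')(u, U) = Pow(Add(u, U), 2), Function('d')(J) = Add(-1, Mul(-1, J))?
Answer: Rational(17139, 283) ≈ 60.562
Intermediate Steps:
Function('p')(u, U) = Pow(Add(U, u), 2)
Mul(-197, Mul(Add(Function('p')(-5, -1), 138), Pow(Add(Function('d')(-11), Function('y')(-8)), -1))) = Mul(-197, Mul(Add(Pow(Add(-1, -5), 2), 138), Pow(Add(Add(-1, Mul(-1, -11)), Mul(-9, Pow(-8, 2))), -1))) = Mul(-197, Mul(Add(Pow(-6, 2), 138), Pow(Add(Add(-1, 11), Mul(-9, 64)), -1))) = Mul(-197, Mul(Add(36, 138), Pow(Add(10, -576), -1))) = Mul(-197, Mul(174, Pow(-566, -1))) = Mul(-197, Mul(174, Rational(-1, 566))) = Mul(-197, Rational(-87, 283)) = Rational(17139, 283)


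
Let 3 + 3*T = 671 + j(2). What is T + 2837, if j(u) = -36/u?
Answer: 9161/3 ≈ 3053.7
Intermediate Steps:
T = 650/3 (T = -1 + (671 - 36/2)/3 = -1 + (671 - 36*1/2)/3 = -1 + (671 - 18)/3 = -1 + (1/3)*653 = -1 + 653/3 = 650/3 ≈ 216.67)
T + 2837 = 650/3 + 2837 = 9161/3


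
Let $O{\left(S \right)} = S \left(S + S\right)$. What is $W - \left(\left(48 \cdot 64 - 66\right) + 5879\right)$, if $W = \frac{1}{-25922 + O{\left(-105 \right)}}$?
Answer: $- \frac{34402721}{3872} \approx -8885.0$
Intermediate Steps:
$O{\left(S \right)} = 2 S^{2}$ ($O{\left(S \right)} = S 2 S = 2 S^{2}$)
$W = - \frac{1}{3872}$ ($W = \frac{1}{-25922 + 2 \left(-105\right)^{2}} = \frac{1}{-25922 + 2 \cdot 11025} = \frac{1}{-25922 + 22050} = \frac{1}{-3872} = - \frac{1}{3872} \approx -0.00025826$)
$W - \left(\left(48 \cdot 64 - 66\right) + 5879\right) = - \frac{1}{3872} - \left(\left(48 \cdot 64 - 66\right) + 5879\right) = - \frac{1}{3872} - \left(\left(3072 - 66\right) + 5879\right) = - \frac{1}{3872} - \left(3006 + 5879\right) = - \frac{1}{3872} - 8885 = - \frac{34402721}{3872}$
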